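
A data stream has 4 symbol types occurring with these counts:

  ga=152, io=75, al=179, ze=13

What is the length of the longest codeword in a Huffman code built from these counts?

Merge the two lowest-weight nodes at each step:
merge ze(13) and io(75): 88
merge 88 and ga(152): 240
merge al(179) and 240: 419
Maximum depth reached is 3.

3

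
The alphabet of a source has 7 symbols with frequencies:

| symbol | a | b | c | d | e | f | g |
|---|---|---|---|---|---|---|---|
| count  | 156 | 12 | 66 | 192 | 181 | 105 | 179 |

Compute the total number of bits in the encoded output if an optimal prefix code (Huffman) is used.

Build the Huffman tree bottom-up:
combine b(12), c(66) → 78
combine 78, f(105) → 183
combine a(156), g(179) → 335
combine e(181), 183 → 364
combine d(192), 335 → 527
combine 364, 527 → 891
The encoded length is the sum of every internal node's weight: 78 + 183 + 335 + 364 + 527 + 891 = 2378 bits.

2378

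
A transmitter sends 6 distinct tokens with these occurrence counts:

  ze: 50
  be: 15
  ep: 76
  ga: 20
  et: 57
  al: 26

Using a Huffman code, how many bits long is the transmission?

584

Merge the two smallest weights repeatedly:
be(15) + ga(20) → 35
al(26) + 35 → 61
ze(50) + et(57) → 107
61 + ep(76) → 137
107 + 137 → 244
Each symbol's bit-cost is frequency × depth; summing gives 584 bits (equivalently 35 + 61 + 107 + 137 + 244).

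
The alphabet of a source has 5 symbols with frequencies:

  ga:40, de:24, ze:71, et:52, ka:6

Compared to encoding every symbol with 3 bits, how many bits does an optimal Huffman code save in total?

Fixed-length: 3 bits × 193 symbols = 579 bits.
Huffman merges:
ka(6) + de(24) → 30
30 + ga(40) → 70
et(52) + 70 → 122
ze(71) + 122 → 193
Huffman total = 30 + 70 + 122 + 193 = 415 bits.
Saving = 579 − 415 = 164 bits.

164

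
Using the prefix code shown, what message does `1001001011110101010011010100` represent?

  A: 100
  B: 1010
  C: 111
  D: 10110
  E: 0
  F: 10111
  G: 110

Read left to right; each codeword is recognised as soon as it completes (prefix code):
  100→A | 100→A | 10111→F | 1010→B | 1010→B | 0→E | 110→G | 1010→B | 0→E
Decoded message: AAFBBEGBE

AAFBBEGBE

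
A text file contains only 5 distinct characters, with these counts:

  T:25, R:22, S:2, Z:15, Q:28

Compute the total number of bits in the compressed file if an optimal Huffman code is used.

Build the Huffman tree bottom-up:
merge S(2) and Z(15): 17
merge 17 and R(22): 39
merge T(25) and Q(28): 53
merge 39 and 53: 92
Each symbol's bit-cost is frequency × depth; summing gives 201 bits (equivalently 17 + 39 + 53 + 92).

201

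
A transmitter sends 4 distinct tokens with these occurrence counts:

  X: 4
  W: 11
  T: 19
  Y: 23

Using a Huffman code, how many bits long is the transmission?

Greedily combine the two least-frequent nodes:
merge X(4) and W(11): 15
merge 15 and T(19): 34
merge Y(23) and 34: 57
Each symbol's bit-cost is frequency × depth; summing gives 106 bits (equivalently 15 + 34 + 57).

106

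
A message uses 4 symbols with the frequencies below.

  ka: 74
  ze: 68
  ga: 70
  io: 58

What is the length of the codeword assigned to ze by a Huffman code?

Huffman merges, smallest pair first:
io(58) + ze(68) → 126
ga(70) + ka(74) → 144
126 + 144 → 270
ze sits 2 levels below the root, so its codeword is 2 bits.

2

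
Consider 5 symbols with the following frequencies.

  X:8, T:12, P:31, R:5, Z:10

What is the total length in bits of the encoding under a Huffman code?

136

Greedily combine the two least-frequent nodes:
combine R(5), X(8) → 13
combine Z(10), T(12) → 22
combine 13, 22 → 35
combine P(31), 35 → 66
Each symbol's bit-cost is frequency × depth; summing gives 136 bits (equivalently 13 + 22 + 35 + 66).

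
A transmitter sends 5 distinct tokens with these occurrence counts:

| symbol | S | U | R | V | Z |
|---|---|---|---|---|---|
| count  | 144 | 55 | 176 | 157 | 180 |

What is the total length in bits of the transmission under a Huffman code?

Greedily combine the two least-frequent nodes:
combine U(55), S(144) → 199
combine V(157), R(176) → 333
combine Z(180), 199 → 379
combine 333, 379 → 712
The encoded length is the sum of every internal node's weight: 199 + 333 + 379 + 712 = 1623 bits.

1623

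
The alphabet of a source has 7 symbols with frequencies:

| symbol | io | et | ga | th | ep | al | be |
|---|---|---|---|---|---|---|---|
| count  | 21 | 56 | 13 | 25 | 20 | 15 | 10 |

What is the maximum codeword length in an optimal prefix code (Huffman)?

Merge the two lowest-weight nodes at each step:
be(10) + ga(13) → 23
al(15) + ep(20) → 35
io(21) + 23 → 44
th(25) + 35 → 60
44 + et(56) → 100
60 + 100 → 160
Maximum depth reached is 4.

4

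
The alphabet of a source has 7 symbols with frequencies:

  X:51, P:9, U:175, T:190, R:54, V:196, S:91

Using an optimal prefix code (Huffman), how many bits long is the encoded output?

Greedily combine the two least-frequent nodes:
combine P(9), X(51) → 60
combine R(54), 60 → 114
combine S(91), 114 → 205
combine U(175), T(190) → 365
combine V(196), 205 → 401
combine 365, 401 → 766
The encoded length is the sum of every internal node's weight: 60 + 114 + 205 + 365 + 401 + 766 = 1911 bits.

1911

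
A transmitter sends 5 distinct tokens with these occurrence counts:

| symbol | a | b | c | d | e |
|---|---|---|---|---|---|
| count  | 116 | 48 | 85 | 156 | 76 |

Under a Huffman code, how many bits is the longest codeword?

Merge the two lowest-weight nodes at each step:
b(48) + e(76) → 124
c(85) + a(116) → 201
124 + d(156) → 280
201 + 280 → 481
The first pair merged (b, e) ends up deepest, at depth 3.

3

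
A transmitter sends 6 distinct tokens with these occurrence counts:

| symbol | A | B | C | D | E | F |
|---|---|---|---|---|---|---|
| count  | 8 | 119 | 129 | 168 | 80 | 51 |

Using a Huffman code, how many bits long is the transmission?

1308

Greedily combine the two least-frequent nodes:
A(8) + F(51) → 59
59 + E(80) → 139
B(119) + C(129) → 248
139 + D(168) → 307
248 + 307 → 555
Total encoded bits = sum of merged weights = 59 + 139 + 248 + 307 + 555 = 1308.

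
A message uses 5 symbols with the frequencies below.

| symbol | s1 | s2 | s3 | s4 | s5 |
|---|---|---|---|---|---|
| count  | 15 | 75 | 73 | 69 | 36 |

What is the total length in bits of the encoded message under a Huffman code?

Greedily combine the two least-frequent nodes:
merge s1(15) and s5(36): 51
merge 51 and s4(69): 120
merge s3(73) and s2(75): 148
merge 120 and 148: 268
The encoded length is the sum of every internal node's weight: 51 + 120 + 148 + 268 = 587 bits.

587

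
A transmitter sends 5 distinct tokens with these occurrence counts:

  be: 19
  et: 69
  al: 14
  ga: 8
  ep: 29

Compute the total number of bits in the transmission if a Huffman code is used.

Greedily combine the two least-frequent nodes:
combine ga(8), al(14) → 22
combine be(19), 22 → 41
combine ep(29), 41 → 70
combine et(69), 70 → 139
Total encoded bits = sum of merged weights = 22 + 41 + 70 + 139 = 272.

272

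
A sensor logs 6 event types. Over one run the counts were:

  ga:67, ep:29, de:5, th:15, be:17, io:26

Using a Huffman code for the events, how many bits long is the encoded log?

363

Greedily combine the two least-frequent nodes:
merge de(5) and th(15): 20
merge be(17) and 20: 37
merge io(26) and ep(29): 55
merge 37 and 55: 92
merge ga(67) and 92: 159
The encoded length is the sum of every internal node's weight: 20 + 37 + 55 + 92 + 159 = 363 bits.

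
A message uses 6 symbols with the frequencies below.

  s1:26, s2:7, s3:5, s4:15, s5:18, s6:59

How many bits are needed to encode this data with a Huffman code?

284

Merge the two smallest weights repeatedly:
combine s3(5), s2(7) → 12
combine 12, s4(15) → 27
combine s5(18), s1(26) → 44
combine 27, 44 → 71
combine s6(59), 71 → 130
Each symbol's bit-cost is frequency × depth; summing gives 284 bits (equivalently 12 + 27 + 44 + 71 + 130).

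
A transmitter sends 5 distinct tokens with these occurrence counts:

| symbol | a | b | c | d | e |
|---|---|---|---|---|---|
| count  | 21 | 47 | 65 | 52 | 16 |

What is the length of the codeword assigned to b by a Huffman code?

2

Repeatedly merge the two smallest:
e(16) + a(21) → 37
37 + b(47) → 84
d(52) + c(65) → 117
84 + 117 → 201
The subtree containing b is merged 2 times, so code length = 2.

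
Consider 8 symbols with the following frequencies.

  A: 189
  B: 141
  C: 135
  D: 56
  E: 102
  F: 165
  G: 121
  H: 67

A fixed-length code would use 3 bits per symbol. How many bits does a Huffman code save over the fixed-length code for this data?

Fixed-length: 3 bits × 976 symbols = 2928 bits.
Huffman merges:
D(56) + H(67) → 123
E(102) + G(121) → 223
123 + C(135) → 258
B(141) + F(165) → 306
A(189) + 223 → 412
258 + 306 → 564
412 + 564 → 976
Huffman total = 123 + 223 + 258 + 306 + 412 + 564 + 976 = 2862 bits.
Saving = 2928 − 2862 = 66 bits.

66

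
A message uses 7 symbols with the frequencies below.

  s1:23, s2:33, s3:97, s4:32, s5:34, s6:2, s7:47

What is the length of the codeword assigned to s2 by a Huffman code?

Build the tree from the bottom:
combine s6(2), s1(23) → 25
combine 25, s4(32) → 57
combine s2(33), s5(34) → 67
combine s7(47), 57 → 104
combine 67, s3(97) → 164
combine 104, 164 → 268
The subtree containing s2 is merged 3 times, so code length = 3.

3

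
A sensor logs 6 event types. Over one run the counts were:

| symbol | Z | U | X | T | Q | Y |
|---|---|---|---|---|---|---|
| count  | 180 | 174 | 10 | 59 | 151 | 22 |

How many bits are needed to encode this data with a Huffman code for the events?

Merge the two smallest weights repeatedly:
merge X(10) and Y(22): 32
merge 32 and T(59): 91
merge 91 and Q(151): 242
merge U(174) and Z(180): 354
merge 242 and 354: 596
Each symbol's bit-cost is frequency × depth; summing gives 1315 bits (equivalently 32 + 91 + 242 + 354 + 596).

1315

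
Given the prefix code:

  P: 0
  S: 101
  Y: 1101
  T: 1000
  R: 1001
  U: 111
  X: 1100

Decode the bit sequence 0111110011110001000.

PUXUTT

Read left to right; each codeword is recognised as soon as it completes (prefix code):
  0→P | 111→U | 1100→X | 111→U | 1000→T | 1000→T
Decoded message: PUXUTT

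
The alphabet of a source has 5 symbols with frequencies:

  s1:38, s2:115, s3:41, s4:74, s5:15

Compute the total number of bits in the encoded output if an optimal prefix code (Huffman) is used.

598

Merge the two smallest weights repeatedly:
combine s5(15), s1(38) → 53
combine s3(41), 53 → 94
combine s4(74), 94 → 168
combine s2(115), 168 → 283
Each symbol's bit-cost is frequency × depth; summing gives 598 bits (equivalently 53 + 94 + 168 + 283).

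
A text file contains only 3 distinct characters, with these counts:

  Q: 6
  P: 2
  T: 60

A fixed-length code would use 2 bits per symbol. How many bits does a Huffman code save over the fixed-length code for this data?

Fixed-length: 2 bits × 68 symbols = 136 bits.
Huffman merges:
P(2) + Q(6) → 8
8 + T(60) → 68
Huffman total = 8 + 68 = 76 bits.
Saving = 136 − 76 = 60 bits.

60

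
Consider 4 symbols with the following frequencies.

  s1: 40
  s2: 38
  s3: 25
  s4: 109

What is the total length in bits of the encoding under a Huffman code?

378

Greedily combine the two least-frequent nodes:
merge s3(25) and s2(38): 63
merge s1(40) and 63: 103
merge 103 and s4(109): 212
Total encoded bits = sum of merged weights = 63 + 103 + 212 = 378.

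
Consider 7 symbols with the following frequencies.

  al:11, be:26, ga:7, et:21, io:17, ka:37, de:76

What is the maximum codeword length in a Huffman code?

5

Merge the two lowest-weight nodes at each step:
merge ga(7) and al(11): 18
merge io(17) and 18: 35
merge et(21) and be(26): 47
merge 35 and ka(37): 72
merge 47 and 72: 119
merge de(76) and 119: 195
The first pair merged (ga, al) ends up deepest, at depth 5.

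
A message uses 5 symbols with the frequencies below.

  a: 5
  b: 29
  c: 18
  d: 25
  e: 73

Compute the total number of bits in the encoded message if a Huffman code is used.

Greedily combine the two least-frequent nodes:
a(5) + c(18) → 23
23 + d(25) → 48
b(29) + 48 → 77
e(73) + 77 → 150
Each symbol's bit-cost is frequency × depth; summing gives 298 bits (equivalently 23 + 48 + 77 + 150).

298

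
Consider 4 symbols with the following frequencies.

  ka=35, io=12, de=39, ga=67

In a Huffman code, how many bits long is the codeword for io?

Build the tree from the bottom:
merge io(12) and ka(35): 47
merge de(39) and 47: 86
merge ga(67) and 86: 153
io's leaf is at depth 3, giving a 3-bit codeword.

3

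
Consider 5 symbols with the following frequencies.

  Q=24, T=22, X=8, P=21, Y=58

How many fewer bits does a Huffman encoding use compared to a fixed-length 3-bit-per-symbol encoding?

116

Fixed-length: 3 bits × 133 symbols = 399 bits.
Huffman merges:
combine X(8), P(21) → 29
combine T(22), Q(24) → 46
combine 29, 46 → 75
combine Y(58), 75 → 133
Huffman total = 29 + 46 + 75 + 133 = 283 bits.
Saving = 399 − 283 = 116 bits.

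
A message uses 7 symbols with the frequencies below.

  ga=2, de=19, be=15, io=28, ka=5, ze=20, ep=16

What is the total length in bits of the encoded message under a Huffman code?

274

Greedily combine the two least-frequent nodes:
ga(2) + ka(5) → 7
7 + be(15) → 22
ep(16) + de(19) → 35
ze(20) + 22 → 42
io(28) + 35 → 63
42 + 63 → 105
The encoded length is the sum of every internal node's weight: 7 + 22 + 35 + 42 + 63 + 105 = 274 bits.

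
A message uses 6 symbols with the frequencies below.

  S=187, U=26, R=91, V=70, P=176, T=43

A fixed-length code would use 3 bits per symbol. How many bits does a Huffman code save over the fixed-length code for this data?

Fixed-length: 3 bits × 593 symbols = 1779 bits.
Huffman merges:
U(26) + T(43) → 69
69 + V(70) → 139
R(91) + 139 → 230
P(176) + S(187) → 363
230 + 363 → 593
Huffman total = 69 + 139 + 230 + 363 + 593 = 1394 bits.
Saving = 1779 − 1394 = 385 bits.

385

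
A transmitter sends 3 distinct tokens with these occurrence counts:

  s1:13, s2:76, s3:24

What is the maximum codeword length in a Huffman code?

2

Merge the two lowest-weight nodes at each step:
combine s1(13), s3(24) → 37
combine 37, s2(76) → 113
The first pair merged (s1, s3) ends up deepest, at depth 2.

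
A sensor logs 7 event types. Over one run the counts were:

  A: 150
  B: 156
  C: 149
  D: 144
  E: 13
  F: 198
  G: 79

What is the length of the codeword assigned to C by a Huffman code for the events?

3

Build the tree from the bottom:
combine E(13), G(79) → 92
combine 92, D(144) → 236
combine C(149), A(150) → 299
combine B(156), F(198) → 354
combine 236, 299 → 535
combine 354, 535 → 889
C's leaf is at depth 3, giving a 3-bit codeword.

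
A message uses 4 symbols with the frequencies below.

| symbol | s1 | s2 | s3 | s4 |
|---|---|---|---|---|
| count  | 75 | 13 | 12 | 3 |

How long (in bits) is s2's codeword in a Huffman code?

Repeatedly merge the two smallest:
s4(3) + s3(12) → 15
s2(13) + 15 → 28
28 + s1(75) → 103
s2 sits 2 levels below the root, so its codeword is 2 bits.

2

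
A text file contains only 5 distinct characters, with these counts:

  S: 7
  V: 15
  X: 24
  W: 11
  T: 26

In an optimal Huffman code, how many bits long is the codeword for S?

3

Huffman merges, smallest pair first:
S(7) + W(11) → 18
V(15) + 18 → 33
X(24) + T(26) → 50
33 + 50 → 83
S's leaf is at depth 3, giving a 3-bit codeword.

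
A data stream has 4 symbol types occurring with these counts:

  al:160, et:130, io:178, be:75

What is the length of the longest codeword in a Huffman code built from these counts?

2

Merge the two lowest-weight nodes at each step:
merge be(75) and et(130): 205
merge al(160) and io(178): 338
merge 205 and 338: 543
The first pair merged (be, et) ends up deepest, at depth 2.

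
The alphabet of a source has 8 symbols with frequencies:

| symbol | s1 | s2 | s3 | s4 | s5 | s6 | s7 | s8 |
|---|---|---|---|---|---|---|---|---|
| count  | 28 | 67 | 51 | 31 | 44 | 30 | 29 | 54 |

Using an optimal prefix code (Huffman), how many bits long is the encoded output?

992

Greedily combine the two least-frequent nodes:
merge s1(28) and s7(29): 57
merge s6(30) and s4(31): 61
merge s5(44) and s3(51): 95
merge s8(54) and 57: 111
merge 61 and s2(67): 128
merge 95 and 111: 206
merge 128 and 206: 334
Total encoded bits = sum of merged weights = 57 + 61 + 95 + 111 + 128 + 206 + 334 = 992.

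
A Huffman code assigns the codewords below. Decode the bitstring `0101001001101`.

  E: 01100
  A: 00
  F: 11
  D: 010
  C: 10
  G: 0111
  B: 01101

Read left to right; each codeword is recognised as soon as it completes (prefix code):
  010→D | 10→C | 010→D | 01101→B
Decoded message: DCDB

DCDB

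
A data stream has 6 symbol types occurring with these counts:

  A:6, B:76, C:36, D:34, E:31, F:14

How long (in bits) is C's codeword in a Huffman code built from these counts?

Repeatedly merge the two smallest:
merge A(6) and F(14): 20
merge 20 and E(31): 51
merge D(34) and C(36): 70
merge 51 and 70: 121
merge B(76) and 121: 197
The subtree containing C is merged 3 times, so code length = 3.

3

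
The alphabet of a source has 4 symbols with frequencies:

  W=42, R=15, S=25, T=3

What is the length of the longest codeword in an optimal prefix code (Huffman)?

3

Merge the two lowest-weight nodes at each step:
T(3) + R(15) → 18
18 + S(25) → 43
W(42) + 43 → 85
The first pair merged (T, R) ends up deepest, at depth 3.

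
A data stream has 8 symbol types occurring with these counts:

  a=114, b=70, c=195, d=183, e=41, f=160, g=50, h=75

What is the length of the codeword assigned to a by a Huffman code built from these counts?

3

Repeatedly merge the two smallest:
merge e(41) and g(50): 91
merge b(70) and h(75): 145
merge 91 and a(114): 205
merge 145 and f(160): 305
merge d(183) and c(195): 378
merge 205 and 305: 510
merge 378 and 510: 888
a's leaf is at depth 3, giving a 3-bit codeword.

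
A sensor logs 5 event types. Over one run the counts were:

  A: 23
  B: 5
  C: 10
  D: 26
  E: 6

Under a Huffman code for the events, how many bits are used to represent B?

Huffman merges, smallest pair first:
combine B(5), E(6) → 11
combine C(10), 11 → 21
combine 21, A(23) → 44
combine D(26), 44 → 70
B sits 4 levels below the root, so its codeword is 4 bits.

4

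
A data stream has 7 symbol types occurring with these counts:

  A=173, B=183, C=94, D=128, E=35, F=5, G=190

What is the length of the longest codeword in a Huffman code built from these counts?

Merge the two lowest-weight nodes at each step:
merge F(5) and E(35): 40
merge 40 and C(94): 134
merge D(128) and 134: 262
merge A(173) and B(183): 356
merge G(190) and 262: 452
merge 356 and 452: 808
Maximum depth reached is 5.

5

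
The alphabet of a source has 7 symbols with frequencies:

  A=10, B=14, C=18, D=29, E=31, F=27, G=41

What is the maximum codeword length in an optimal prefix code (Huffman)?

Merge the two lowest-weight nodes at each step:
A(10) + B(14) → 24
C(18) + 24 → 42
F(27) + D(29) → 56
E(31) + G(41) → 72
42 + 56 → 98
72 + 98 → 170
Maximum depth reached is 4.

4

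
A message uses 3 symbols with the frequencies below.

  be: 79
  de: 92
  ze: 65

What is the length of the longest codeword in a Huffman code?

2

Merge the two lowest-weight nodes at each step:
combine ze(65), be(79) → 144
combine de(92), 144 → 236
The first pair merged (ze, be) ends up deepest, at depth 2.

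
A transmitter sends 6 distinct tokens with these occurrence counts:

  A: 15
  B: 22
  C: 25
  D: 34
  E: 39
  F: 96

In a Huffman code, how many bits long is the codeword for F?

Repeatedly merge the two smallest:
A(15) + B(22) → 37
C(25) + D(34) → 59
37 + E(39) → 76
59 + 76 → 135
F(96) + 135 → 231
F is a child of the root — depth 1, so its codeword is a single bit.

1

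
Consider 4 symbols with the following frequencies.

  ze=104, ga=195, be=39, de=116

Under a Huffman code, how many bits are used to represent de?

2

Repeatedly merge the two smallest:
be(39) + ze(104) → 143
de(116) + 143 → 259
ga(195) + 259 → 454
de sits 2 levels below the root, so its codeword is 2 bits.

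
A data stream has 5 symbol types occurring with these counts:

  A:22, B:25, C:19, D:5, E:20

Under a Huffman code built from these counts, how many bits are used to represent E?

2

Huffman merges, smallest pair first:
D(5) + C(19) → 24
E(20) + A(22) → 42
24 + B(25) → 49
42 + 49 → 91
The subtree containing E is merged 2 times, so code length = 2.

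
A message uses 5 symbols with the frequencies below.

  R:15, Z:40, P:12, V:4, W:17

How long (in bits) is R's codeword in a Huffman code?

3

Huffman merges, smallest pair first:
combine V(4), P(12) → 16
combine R(15), 16 → 31
combine W(17), 31 → 48
combine Z(40), 48 → 88
R's leaf is at depth 3, giving a 3-bit codeword.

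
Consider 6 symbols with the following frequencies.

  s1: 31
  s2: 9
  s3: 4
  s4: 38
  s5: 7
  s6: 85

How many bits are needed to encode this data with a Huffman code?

Greedily combine the two least-frequent nodes:
merge s3(4) and s5(7): 11
merge s2(9) and 11: 20
merge 20 and s1(31): 51
merge s4(38) and 51: 89
merge s6(85) and 89: 174
Total encoded bits = sum of merged weights = 11 + 20 + 51 + 89 + 174 = 345.

345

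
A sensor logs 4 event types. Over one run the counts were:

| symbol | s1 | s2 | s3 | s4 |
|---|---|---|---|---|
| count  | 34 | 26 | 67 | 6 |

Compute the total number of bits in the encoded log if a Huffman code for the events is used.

231

Merge the two smallest weights repeatedly:
combine s4(6), s2(26) → 32
combine 32, s1(34) → 66
combine 66, s3(67) → 133
Total encoded bits = sum of merged weights = 32 + 66 + 133 = 231.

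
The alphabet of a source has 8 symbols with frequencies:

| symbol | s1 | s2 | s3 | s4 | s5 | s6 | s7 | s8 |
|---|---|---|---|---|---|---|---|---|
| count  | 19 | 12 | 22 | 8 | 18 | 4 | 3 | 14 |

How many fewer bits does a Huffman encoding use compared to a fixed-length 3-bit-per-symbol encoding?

Fixed-length: 3 bits × 100 symbols = 300 bits.
Huffman merges:
s7(3) + s6(4) → 7
7 + s4(8) → 15
s2(12) + s8(14) → 26
15 + s5(18) → 33
s1(19) + s3(22) → 41
26 + 33 → 59
41 + 59 → 100
Huffman total = 7 + 15 + 26 + 33 + 41 + 59 + 100 = 281 bits.
Saving = 300 − 281 = 19 bits.

19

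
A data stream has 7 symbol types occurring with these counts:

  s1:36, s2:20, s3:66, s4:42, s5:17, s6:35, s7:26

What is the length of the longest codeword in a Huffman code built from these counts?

4

Merge the two lowest-weight nodes at each step:
merge s5(17) and s2(20): 37
merge s7(26) and s6(35): 61
merge s1(36) and 37: 73
merge s4(42) and 61: 103
merge s3(66) and 73: 139
merge 103 and 139: 242
The first pair merged (s5, s2) ends up deepest, at depth 4.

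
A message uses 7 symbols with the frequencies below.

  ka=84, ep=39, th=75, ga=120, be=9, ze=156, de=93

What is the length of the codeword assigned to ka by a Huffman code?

3

Huffman merges, smallest pair first:
merge be(9) and ep(39): 48
merge 48 and th(75): 123
merge ka(84) and de(93): 177
merge ga(120) and 123: 243
merge ze(156) and 177: 333
merge 243 and 333: 576
The subtree containing ka is merged 3 times, so code length = 3.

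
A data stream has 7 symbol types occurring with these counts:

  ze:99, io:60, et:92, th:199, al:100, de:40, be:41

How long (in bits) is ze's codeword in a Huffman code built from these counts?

Repeatedly merge the two smallest:
combine de(40), be(41) → 81
combine io(60), 81 → 141
combine et(92), ze(99) → 191
combine al(100), 141 → 241
combine 191, th(199) → 390
combine 241, 390 → 631
ze sits 3 levels below the root, so its codeword is 3 bits.

3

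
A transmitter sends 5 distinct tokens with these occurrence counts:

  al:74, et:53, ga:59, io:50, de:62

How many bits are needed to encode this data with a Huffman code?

699

Merge the two smallest weights repeatedly:
merge io(50) and et(53): 103
merge ga(59) and de(62): 121
merge al(74) and 103: 177
merge 121 and 177: 298
Each symbol's bit-cost is frequency × depth; summing gives 699 bits (equivalently 103 + 121 + 177 + 298).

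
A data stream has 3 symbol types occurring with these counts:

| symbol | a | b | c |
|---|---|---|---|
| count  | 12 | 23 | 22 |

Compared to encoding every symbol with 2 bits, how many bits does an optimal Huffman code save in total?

Fixed-length: 2 bits × 57 symbols = 114 bits.
Huffman merges:
merge a(12) and c(22): 34
merge b(23) and 34: 57
Huffman total = 34 + 57 = 91 bits.
Saving = 114 − 91 = 23 bits.

23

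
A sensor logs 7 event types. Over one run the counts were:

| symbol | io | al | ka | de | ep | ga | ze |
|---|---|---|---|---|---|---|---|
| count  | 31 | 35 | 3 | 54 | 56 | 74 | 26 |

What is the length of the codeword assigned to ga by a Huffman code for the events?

Build the tree from the bottom:
combine ka(3), ze(26) → 29
combine 29, io(31) → 60
combine al(35), de(54) → 89
combine ep(56), 60 → 116
combine ga(74), 89 → 163
combine 116, 163 → 279
ga's leaf is at depth 2, giving a 2-bit codeword.

2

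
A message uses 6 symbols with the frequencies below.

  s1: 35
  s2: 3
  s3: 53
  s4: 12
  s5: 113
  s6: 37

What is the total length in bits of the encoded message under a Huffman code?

545

Greedily combine the two least-frequent nodes:
s2(3) + s4(12) → 15
15 + s1(35) → 50
s6(37) + 50 → 87
s3(53) + 87 → 140
s5(113) + 140 → 253
Each symbol's bit-cost is frequency × depth; summing gives 545 bits (equivalently 15 + 50 + 87 + 140 + 253).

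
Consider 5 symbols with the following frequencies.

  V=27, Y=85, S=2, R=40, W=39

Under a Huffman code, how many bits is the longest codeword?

Merge the two lowest-weight nodes at each step:
S(2) + V(27) → 29
29 + W(39) → 68
R(40) + 68 → 108
Y(85) + 108 → 193
The rarest symbols sit at the bottom; the longest codeword is 4 bits.

4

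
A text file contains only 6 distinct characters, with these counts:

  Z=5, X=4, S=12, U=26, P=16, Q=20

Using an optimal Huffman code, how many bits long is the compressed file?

Greedily combine the two least-frequent nodes:
combine X(4), Z(5) → 9
combine 9, S(12) → 21
combine P(16), Q(20) → 36
combine 21, U(26) → 47
combine 36, 47 → 83
The encoded length is the sum of every internal node's weight: 9 + 21 + 36 + 47 + 83 = 196 bits.

196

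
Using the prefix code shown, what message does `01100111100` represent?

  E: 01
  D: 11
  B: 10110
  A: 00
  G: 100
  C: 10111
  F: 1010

Read left to right; each codeword is recognised as soon as it completes (prefix code):
  01→E | 100→G | 11→D | 11→D | 00→A
Decoded message: EGDDA

EGDDA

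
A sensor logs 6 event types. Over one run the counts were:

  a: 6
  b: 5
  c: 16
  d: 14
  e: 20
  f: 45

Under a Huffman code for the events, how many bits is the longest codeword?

Merge the two lowest-weight nodes at each step:
merge b(5) and a(6): 11
merge 11 and d(14): 25
merge c(16) and e(20): 36
merge 25 and 36: 61
merge f(45) and 61: 106
Maximum depth reached is 4.

4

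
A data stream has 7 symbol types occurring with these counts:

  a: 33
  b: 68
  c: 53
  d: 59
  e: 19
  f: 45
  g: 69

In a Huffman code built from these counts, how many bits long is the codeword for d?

Repeatedly merge the two smallest:
merge e(19) and a(33): 52
merge f(45) and 52: 97
merge c(53) and d(59): 112
merge b(68) and g(69): 137
merge 97 and 112: 209
merge 137 and 209: 346
d's leaf is at depth 3, giving a 3-bit codeword.

3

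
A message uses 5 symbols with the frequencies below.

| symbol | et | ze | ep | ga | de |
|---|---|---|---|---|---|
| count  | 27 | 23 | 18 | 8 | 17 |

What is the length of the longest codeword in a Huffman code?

3

Merge the two lowest-weight nodes at each step:
ga(8) + de(17) → 25
ep(18) + ze(23) → 41
25 + et(27) → 52
41 + 52 → 93
The rarest symbols sit at the bottom; the longest codeword is 3 bits.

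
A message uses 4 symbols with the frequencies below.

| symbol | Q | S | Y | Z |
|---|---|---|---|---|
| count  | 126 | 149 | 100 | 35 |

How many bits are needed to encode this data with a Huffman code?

806

Build the Huffman tree bottom-up:
Z(35) + Y(100) → 135
Q(126) + 135 → 261
S(149) + 261 → 410
Total encoded bits = sum of merged weights = 135 + 261 + 410 = 806.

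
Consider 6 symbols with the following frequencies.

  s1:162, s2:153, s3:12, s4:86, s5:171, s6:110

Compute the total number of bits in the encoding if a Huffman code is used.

Greedily combine the two least-frequent nodes:
merge s3(12) and s4(86): 98
merge 98 and s6(110): 208
merge s2(153) and s1(162): 315
merge s5(171) and 208: 379
merge 315 and 379: 694
Each symbol's bit-cost is frequency × depth; summing gives 1694 bits (equivalently 98 + 208 + 315 + 379 + 694).

1694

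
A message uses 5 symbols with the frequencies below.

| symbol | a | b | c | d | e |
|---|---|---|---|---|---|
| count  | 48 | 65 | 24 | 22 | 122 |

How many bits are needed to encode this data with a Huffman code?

Greedily combine the two least-frequent nodes:
d(22) + c(24) → 46
46 + a(48) → 94
b(65) + 94 → 159
e(122) + 159 → 281
Each symbol's bit-cost is frequency × depth; summing gives 580 bits (equivalently 46 + 94 + 159 + 281).

580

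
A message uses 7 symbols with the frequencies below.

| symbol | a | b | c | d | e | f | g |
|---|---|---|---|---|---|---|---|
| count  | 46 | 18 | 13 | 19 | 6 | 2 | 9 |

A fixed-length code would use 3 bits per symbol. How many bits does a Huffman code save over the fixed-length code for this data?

67

Fixed-length: 3 bits × 113 symbols = 339 bits.
Huffman merges:
combine f(2), e(6) → 8
combine 8, g(9) → 17
combine c(13), 17 → 30
combine b(18), d(19) → 37
combine 30, 37 → 67
combine a(46), 67 → 113
Huffman total = 8 + 17 + 30 + 37 + 67 + 113 = 272 bits.
Saving = 339 − 272 = 67 bits.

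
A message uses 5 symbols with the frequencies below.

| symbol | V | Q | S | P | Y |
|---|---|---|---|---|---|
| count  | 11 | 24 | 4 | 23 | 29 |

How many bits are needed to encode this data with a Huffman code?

197

Build the Huffman tree bottom-up:
merge S(4) and V(11): 15
merge 15 and P(23): 38
merge Q(24) and Y(29): 53
merge 38 and 53: 91
Total encoded bits = sum of merged weights = 15 + 38 + 53 + 91 = 197.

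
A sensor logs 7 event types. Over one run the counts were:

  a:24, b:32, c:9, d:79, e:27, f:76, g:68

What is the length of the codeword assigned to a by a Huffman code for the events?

4

Huffman merges, smallest pair first:
c(9) + a(24) → 33
e(27) + b(32) → 59
33 + 59 → 92
g(68) + f(76) → 144
d(79) + 92 → 171
144 + 171 → 315
The subtree containing a is merged 4 times, so code length = 4.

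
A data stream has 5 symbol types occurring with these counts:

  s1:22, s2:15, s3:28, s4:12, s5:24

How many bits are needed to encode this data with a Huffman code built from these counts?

229

Greedily combine the two least-frequent nodes:
s4(12) + s2(15) → 27
s1(22) + s5(24) → 46
27 + s3(28) → 55
46 + 55 → 101
Each symbol's bit-cost is frequency × depth; summing gives 229 bits (equivalently 27 + 46 + 55 + 101).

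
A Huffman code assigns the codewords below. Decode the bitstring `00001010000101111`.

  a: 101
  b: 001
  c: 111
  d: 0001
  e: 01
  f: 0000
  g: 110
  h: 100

Read left to right; each codeword is recognised as soon as it completes (prefix code):
  0000→f | 101→a | 0000→f | 101→a | 111→c
Decoded message: fafac

fafac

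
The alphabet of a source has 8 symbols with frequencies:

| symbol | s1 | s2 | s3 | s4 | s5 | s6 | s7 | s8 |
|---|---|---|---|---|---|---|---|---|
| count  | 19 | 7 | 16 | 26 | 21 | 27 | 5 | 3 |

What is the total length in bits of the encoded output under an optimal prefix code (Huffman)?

Greedily combine the two least-frequent nodes:
merge s8(3) and s7(5): 8
merge s2(7) and 8: 15
merge 15 and s3(16): 31
merge s1(19) and s5(21): 40
merge s4(26) and s6(27): 53
merge 31 and 40: 71
merge 53 and 71: 124
Each symbol's bit-cost is frequency × depth; summing gives 342 bits (equivalently 8 + 15 + 31 + 40 + 53 + 71 + 124).

342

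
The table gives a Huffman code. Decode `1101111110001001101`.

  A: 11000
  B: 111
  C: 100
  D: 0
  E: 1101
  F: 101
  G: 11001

Read left to right; each codeword is recognised as soon as it completes (prefix code):
  1101→E | 111→B | 11000→A | 100→C | 1101→E
Decoded message: EBACE

EBACE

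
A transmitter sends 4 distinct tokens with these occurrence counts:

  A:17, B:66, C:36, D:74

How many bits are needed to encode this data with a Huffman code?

Merge the two smallest weights repeatedly:
merge A(17) and C(36): 53
merge 53 and B(66): 119
merge D(74) and 119: 193
The encoded length is the sum of every internal node's weight: 53 + 119 + 193 = 365 bits.

365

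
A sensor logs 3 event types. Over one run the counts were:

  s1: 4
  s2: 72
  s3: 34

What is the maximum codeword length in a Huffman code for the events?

2

Merge the two lowest-weight nodes at each step:
merge s1(4) and s3(34): 38
merge 38 and s2(72): 110
The rarest symbols sit at the bottom; the longest codeword is 2 bits.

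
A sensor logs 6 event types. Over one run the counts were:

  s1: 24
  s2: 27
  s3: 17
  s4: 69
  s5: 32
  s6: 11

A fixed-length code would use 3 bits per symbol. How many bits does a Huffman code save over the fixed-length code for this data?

Fixed-length: 3 bits × 180 symbols = 540 bits.
Huffman merges:
merge s6(11) and s3(17): 28
merge s1(24) and s2(27): 51
merge 28 and s5(32): 60
merge 51 and 60: 111
merge s4(69) and 111: 180
Huffman total = 28 + 51 + 60 + 111 + 180 = 430 bits.
Saving = 540 − 430 = 110 bits.

110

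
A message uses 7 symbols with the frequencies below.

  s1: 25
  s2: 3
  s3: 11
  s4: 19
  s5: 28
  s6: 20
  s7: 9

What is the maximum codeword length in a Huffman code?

4

Merge the two lowest-weight nodes at each step:
s2(3) + s7(9) → 12
s3(11) + 12 → 23
s4(19) + s6(20) → 39
23 + s1(25) → 48
s5(28) + 39 → 67
48 + 67 → 115
The rarest symbols sit at the bottom; the longest codeword is 4 bits.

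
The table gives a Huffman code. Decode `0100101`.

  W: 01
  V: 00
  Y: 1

WVYW

Read left to right; each codeword is recognised as soon as it completes (prefix code):
  01→W | 00→V | 1→Y | 01→W
Decoded message: WVYW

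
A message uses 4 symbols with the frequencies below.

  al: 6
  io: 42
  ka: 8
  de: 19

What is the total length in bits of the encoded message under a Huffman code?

Build the Huffman tree bottom-up:
merge al(6) and ka(8): 14
merge 14 and de(19): 33
merge 33 and io(42): 75
Total encoded bits = sum of merged weights = 14 + 33 + 75 = 122.

122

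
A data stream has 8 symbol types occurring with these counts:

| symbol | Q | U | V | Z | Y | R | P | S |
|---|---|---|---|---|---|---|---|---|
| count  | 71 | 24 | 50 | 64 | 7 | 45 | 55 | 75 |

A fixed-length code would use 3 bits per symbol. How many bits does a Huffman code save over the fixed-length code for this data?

44

Fixed-length: 3 bits × 391 symbols = 1173 bits.
Huffman merges:
combine Y(7), U(24) → 31
combine 31, R(45) → 76
combine V(50), P(55) → 105
combine Z(64), Q(71) → 135
combine S(75), 76 → 151
combine 105, 135 → 240
combine 151, 240 → 391
Huffman total = 31 + 76 + 105 + 135 + 151 + 240 + 391 = 1129 bits.
Saving = 1173 − 1129 = 44 bits.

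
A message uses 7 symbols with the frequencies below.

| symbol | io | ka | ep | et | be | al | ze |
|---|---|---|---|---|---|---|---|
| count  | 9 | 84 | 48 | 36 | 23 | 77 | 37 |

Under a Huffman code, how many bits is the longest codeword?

Merge the two lowest-weight nodes at each step:
merge io(9) and be(23): 32
merge 32 and et(36): 68
merge ze(37) and ep(48): 85
merge 68 and al(77): 145
merge ka(84) and 85: 169
merge 145 and 169: 314
Maximum depth reached is 4.

4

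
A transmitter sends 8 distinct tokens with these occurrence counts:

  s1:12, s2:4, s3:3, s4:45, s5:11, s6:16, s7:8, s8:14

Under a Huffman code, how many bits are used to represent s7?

Huffman merges, smallest pair first:
s3(3) + s2(4) → 7
7 + s7(8) → 15
s5(11) + s1(12) → 23
s8(14) + 15 → 29
s6(16) + 23 → 39
29 + 39 → 68
s4(45) + 68 → 113
s7 sits 4 levels below the root, so its codeword is 4 bits.

4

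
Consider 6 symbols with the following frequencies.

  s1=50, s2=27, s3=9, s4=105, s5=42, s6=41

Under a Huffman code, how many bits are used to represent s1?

Build the tree from the bottom:
combine s3(9), s2(27) → 36
combine 36, s6(41) → 77
combine s5(42), s1(50) → 92
combine 77, 92 → 169
combine s4(105), 169 → 274
s1 sits 3 levels below the root, so its codeword is 3 bits.

3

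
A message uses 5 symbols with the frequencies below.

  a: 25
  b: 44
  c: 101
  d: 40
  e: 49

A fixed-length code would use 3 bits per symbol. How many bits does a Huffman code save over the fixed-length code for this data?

202

Fixed-length: 3 bits × 259 symbols = 777 bits.
Huffman merges:
a(25) + d(40) → 65
b(44) + e(49) → 93
65 + 93 → 158
c(101) + 158 → 259
Huffman total = 65 + 93 + 158 + 259 = 575 bits.
Saving = 777 − 575 = 202 bits.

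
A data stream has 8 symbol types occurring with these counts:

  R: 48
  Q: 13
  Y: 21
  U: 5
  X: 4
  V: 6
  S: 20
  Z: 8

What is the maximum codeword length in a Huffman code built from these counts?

5

Merge the two lowest-weight nodes at each step:
X(4) + U(5) → 9
V(6) + Z(8) → 14
9 + Q(13) → 22
14 + S(20) → 34
Y(21) + 22 → 43
34 + 43 → 77
R(48) + 77 → 125
The first pair merged (X, U) ends up deepest, at depth 5.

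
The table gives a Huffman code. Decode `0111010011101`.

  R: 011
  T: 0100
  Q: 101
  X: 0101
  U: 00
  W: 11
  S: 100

Read left to right; each codeword is recognised as soon as it completes (prefix code):
  011→R | 101→Q | 00→U | 11→W | 101→Q
Decoded message: RQUWQ

RQUWQ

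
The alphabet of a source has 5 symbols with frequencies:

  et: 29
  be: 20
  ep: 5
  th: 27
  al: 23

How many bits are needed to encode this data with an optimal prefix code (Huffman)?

Greedily combine the two least-frequent nodes:
merge ep(5) and be(20): 25
merge al(23) and 25: 48
merge th(27) and et(29): 56
merge 48 and 56: 104
Each symbol's bit-cost is frequency × depth; summing gives 233 bits (equivalently 25 + 48 + 56 + 104).

233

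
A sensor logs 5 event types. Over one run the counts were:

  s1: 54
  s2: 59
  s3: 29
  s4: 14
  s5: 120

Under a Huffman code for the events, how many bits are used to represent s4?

4

Build the tree from the bottom:
merge s4(14) and s3(29): 43
merge 43 and s1(54): 97
merge s2(59) and 97: 156
merge s5(120) and 156: 276
s4's leaf is at depth 4, giving a 4-bit codeword.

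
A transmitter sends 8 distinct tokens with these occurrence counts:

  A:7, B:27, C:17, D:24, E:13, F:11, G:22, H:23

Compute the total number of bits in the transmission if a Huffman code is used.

Build the Huffman tree bottom-up:
merge A(7) and F(11): 18
merge E(13) and C(17): 30
merge 18 and G(22): 40
merge H(23) and D(24): 47
merge B(27) and 30: 57
merge 40 and 47: 87
merge 57 and 87: 144
Total encoded bits = sum of merged weights = 18 + 30 + 40 + 47 + 57 + 87 + 144 = 423.

423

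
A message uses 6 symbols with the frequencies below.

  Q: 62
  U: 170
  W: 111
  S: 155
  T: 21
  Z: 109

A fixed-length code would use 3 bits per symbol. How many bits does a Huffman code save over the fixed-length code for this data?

353

Fixed-length: 3 bits × 628 symbols = 1884 bits.
Huffman merges:
merge T(21) and Q(62): 83
merge 83 and Z(109): 192
merge W(111) and S(155): 266
merge U(170) and 192: 362
merge 266 and 362: 628
Huffman total = 83 + 192 + 266 + 362 + 628 = 1531 bits.
Saving = 1884 − 1531 = 353 bits.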